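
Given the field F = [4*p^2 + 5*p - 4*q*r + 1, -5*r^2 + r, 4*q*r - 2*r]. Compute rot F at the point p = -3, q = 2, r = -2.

(-29, -8, -8)

(∇×F)₁ = ∂F₃/∂q − ∂F₂/∂r = 14*r - 1
(∇×F)₂ = ∂F₁/∂r − ∂F₃/∂p = -4*q
(∇×F)₃ = ∂F₂/∂p − ∂F₁/∂q = 4*r
∇×F = (14*r - 1, -4*q, 4*r)
At (-3, 2, -2): (-29, -8, -8).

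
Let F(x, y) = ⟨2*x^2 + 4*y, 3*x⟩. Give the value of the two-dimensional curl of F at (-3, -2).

∂F₂/∂x = 3
∂F₁/∂y = 4
Scalar curl = -1
At (-3, -2): -1.

-1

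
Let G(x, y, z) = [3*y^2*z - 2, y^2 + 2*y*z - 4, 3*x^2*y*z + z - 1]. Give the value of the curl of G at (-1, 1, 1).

(1, 9, -6)

(∇×G)₁ = ∂G₃/∂y − ∂G₂/∂z = 3*x^2*z - 2*y
(∇×G)₂ = ∂G₁/∂z − ∂G₃/∂x = -6*x*y*z + 3*y^2
(∇×G)₃ = ∂G₂/∂x − ∂G₁/∂y = -6*y*z
∇×G = (3*x^2*z - 2*y, -6*x*y*z + 3*y^2, -6*y*z)
At (-1, 1, 1): (1, 9, -6).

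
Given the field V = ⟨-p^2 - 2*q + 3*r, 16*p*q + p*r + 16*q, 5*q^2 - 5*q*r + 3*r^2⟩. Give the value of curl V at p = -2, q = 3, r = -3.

(47, 3, 47)

(∇×V)₁ = ∂V₃/∂q − ∂V₂/∂r = -p + 10*q - 5*r
(∇×V)₂ = ∂V₁/∂r − ∂V₃/∂p = 3
(∇×V)₃ = ∂V₂/∂p − ∂V₁/∂q = 16*q + r + 2
∇×V = (-p + 10*q - 5*r, 3, 16*q + r + 2)
At (-2, 3, -3): (47, 3, 47).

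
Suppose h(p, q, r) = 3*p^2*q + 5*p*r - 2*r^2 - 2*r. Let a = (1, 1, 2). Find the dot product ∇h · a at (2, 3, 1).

61

∂h/∂p = 6*p*q + 5*r
∂h/∂q = 3*p^2
∂h/∂r = 5*p - 4*r - 2
∇h at (2, 3, 1) = (41, 12, 4)
∇h · a = (41)(1) + (12)(1) + (4)(2) = 61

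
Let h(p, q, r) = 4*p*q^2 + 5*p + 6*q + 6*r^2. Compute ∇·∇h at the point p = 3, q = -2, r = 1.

36

∂²h/∂p² = 0
∂²h/∂q² = 8*p
∂²h/∂r² = 12
∇²h = 8*p + 12
At (3, -2, 1): 36.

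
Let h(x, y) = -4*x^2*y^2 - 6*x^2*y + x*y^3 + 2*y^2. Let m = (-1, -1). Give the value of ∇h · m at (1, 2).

∂h/∂x = -8*x*y^2 - 12*x*y + y^3
∂h/∂y = -8*x^2*y - 6*x^2 + 3*x*y^2 + 4*y
∇h at (1, 2) = (-48, -2)
∇h · m = (-48)(-1) + (-2)(-1) = 50

50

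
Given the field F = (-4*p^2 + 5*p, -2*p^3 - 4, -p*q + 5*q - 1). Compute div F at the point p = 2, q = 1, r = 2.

∂F₁/∂p = -8*p + 5
∂F₂/∂q = 0
∂F₃/∂r = 0
∇·F = -8*p + 5
At (2, 1, 2): -11.

-11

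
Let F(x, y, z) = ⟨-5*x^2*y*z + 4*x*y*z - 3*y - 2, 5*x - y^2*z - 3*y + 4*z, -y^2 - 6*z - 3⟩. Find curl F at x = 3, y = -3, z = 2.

(∇×F)₁ = ∂F₃/∂y − ∂F₂/∂z = y^2 - 2*y - 4
(∇×F)₂ = ∂F₁/∂z − ∂F₃/∂x = -5*x^2*y + 4*x*y
(∇×F)₃ = ∂F₂/∂x − ∂F₁/∂y = 5*x^2*z - 4*x*z + 8
∇×F = (y^2 - 2*y - 4, -5*x^2*y + 4*x*y, 5*x^2*z - 4*x*z + 8)
At (3, -3, 2): (11, 99, 74).

(11, 99, 74)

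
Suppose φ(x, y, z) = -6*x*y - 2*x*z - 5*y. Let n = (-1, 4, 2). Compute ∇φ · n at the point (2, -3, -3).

∂φ/∂x = -6*y - 2*z
∂φ/∂y = -6*x - 5
∂φ/∂z = -2*x
∇φ at (2, -3, -3) = (24, -17, -4)
∇φ · n = (24)(-1) + (-17)(4) + (-4)(2) = -100

-100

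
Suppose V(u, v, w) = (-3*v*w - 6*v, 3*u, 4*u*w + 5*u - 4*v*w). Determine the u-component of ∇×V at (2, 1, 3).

(∇×V)_1 = ∂V₃/∂v − ∂V₂/∂w
= -4*w − (0)
= -4*w
At (2, 1, 3): -12.

-12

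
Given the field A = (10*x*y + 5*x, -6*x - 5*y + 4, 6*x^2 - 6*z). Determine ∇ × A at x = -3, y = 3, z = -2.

(0, 36, 24)

(∇×A)₁ = ∂A₃/∂y − ∂A₂/∂z = 0
(∇×A)₂ = ∂A₁/∂z − ∂A₃/∂x = -12*x
(∇×A)₃ = ∂A₂/∂x − ∂A₁/∂y = -10*x - 6
∇×A = (0, -12*x, -10*x - 6)
At (-3, 3, -2): (0, 36, 24).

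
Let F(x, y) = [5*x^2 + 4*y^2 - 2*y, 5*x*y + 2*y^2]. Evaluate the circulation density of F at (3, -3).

∂F₂/∂x = 5*y
∂F₁/∂y = 8*y - 2
Scalar curl = -3*y + 2
At (3, -3): 11.

11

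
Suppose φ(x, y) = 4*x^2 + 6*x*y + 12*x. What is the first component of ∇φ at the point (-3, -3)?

-30

(∇φ)_1 = ∂φ/∂x = 8*x + 6*y + 12
At (-3, -3): -30.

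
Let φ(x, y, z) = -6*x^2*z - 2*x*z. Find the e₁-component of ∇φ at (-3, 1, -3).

(∇φ)_1 = ∂φ/∂x = -12*x*z - 2*z
At (-3, 1, -3): -102.

-102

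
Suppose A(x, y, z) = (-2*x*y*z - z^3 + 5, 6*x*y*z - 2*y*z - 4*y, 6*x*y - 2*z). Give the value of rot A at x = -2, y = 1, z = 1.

(2, -5, 2)

(∇×A)₁ = ∂A₃/∂y − ∂A₂/∂z = -6*x*y + 6*x + 2*y
(∇×A)₂ = ∂A₁/∂z − ∂A₃/∂x = -2*x*y - 6*y - 3*z^2
(∇×A)₃ = ∂A₂/∂x − ∂A₁/∂y = 2*x*z + 6*y*z
∇×A = (-6*x*y + 6*x + 2*y, -2*x*y - 6*y - 3*z^2, 2*x*z + 6*y*z)
At (-2, 1, 1): (2, -5, 2).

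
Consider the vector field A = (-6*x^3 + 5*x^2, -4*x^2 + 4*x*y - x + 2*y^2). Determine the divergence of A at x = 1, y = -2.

-12

∂A₁/∂x = -18*x^2 + 10*x
∂A₂/∂y = 4*x + 4*y
∇·A = -18*x^2 + 14*x + 4*y
At (1, -2): -12.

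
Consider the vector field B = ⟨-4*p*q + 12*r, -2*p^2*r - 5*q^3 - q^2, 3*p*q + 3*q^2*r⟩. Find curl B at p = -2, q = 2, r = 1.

(14, 6, 0)

(∇×B)₁ = ∂B₃/∂q − ∂B₂/∂r = 2*p^2 + 3*p + 6*q*r
(∇×B)₂ = ∂B₁/∂r − ∂B₃/∂p = -3*q + 12
(∇×B)₃ = ∂B₂/∂p − ∂B₁/∂q = -4*p*r + 4*p
∇×B = (2*p^2 + 3*p + 6*q*r, -3*q + 12, -4*p*r + 4*p)
At (-2, 2, 1): (14, 6, 0).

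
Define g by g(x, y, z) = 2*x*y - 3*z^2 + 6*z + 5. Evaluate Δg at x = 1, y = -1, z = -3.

∂²g/∂x² = 0
∂²g/∂y² = 0
∂²g/∂z² = -6
∇²g = -6
At (1, -1, -3): -6.

-6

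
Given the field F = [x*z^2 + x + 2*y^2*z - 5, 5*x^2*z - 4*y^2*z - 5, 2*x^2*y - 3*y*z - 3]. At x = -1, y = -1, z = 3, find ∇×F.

(-8, -8, -18)

(∇×F)₁ = ∂F₃/∂y − ∂F₂/∂z = -3*x^2 + 4*y^2 - 3*z
(∇×F)₂ = ∂F₁/∂z − ∂F₃/∂x = -4*x*y + 2*x*z + 2*y^2
(∇×F)₃ = ∂F₂/∂x − ∂F₁/∂y = 10*x*z - 4*y*z
∇×F = (-3*x^2 + 4*y^2 - 3*z, -4*x*y + 2*x*z + 2*y^2, 10*x*z - 4*y*z)
At (-1, -1, 3): (-8, -8, -18).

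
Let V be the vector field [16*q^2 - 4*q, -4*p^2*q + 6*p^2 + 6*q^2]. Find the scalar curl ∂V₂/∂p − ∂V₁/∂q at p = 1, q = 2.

-64

∂V₂/∂p = -8*p*q + 12*p
∂V₁/∂q = 32*q - 4
Scalar curl = -8*p*q + 12*p - 32*q + 4
At (1, 2): -64.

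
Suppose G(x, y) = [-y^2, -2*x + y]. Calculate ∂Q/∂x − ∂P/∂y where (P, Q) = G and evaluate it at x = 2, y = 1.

0

∂G₂/∂x = -2
∂G₁/∂y = -2*y
Scalar curl = 2*y - 2
At (2, 1): 0.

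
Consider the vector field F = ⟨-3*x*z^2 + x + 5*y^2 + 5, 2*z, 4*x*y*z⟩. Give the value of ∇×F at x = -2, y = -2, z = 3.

(∇×F)₁ = ∂F₃/∂y − ∂F₂/∂z = 4*x*z - 2
(∇×F)₂ = ∂F₁/∂z − ∂F₃/∂x = -6*x*z - 4*y*z
(∇×F)₃ = ∂F₂/∂x − ∂F₁/∂y = -10*y
∇×F = (4*x*z - 2, -6*x*z - 4*y*z, -10*y)
At (-2, -2, 3): (-26, 60, 20).

(-26, 60, 20)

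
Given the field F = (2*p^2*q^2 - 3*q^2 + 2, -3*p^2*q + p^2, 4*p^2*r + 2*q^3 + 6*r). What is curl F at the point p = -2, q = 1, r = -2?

(∇×F)₁ = ∂F₃/∂q − ∂F₂/∂r = 6*q^2
(∇×F)₂ = ∂F₁/∂r − ∂F₃/∂p = -8*p*r
(∇×F)₃ = ∂F₂/∂p − ∂F₁/∂q = -4*p^2*q - 6*p*q + 2*p + 6*q
∇×F = (6*q^2, -8*p*r, -4*p^2*q - 6*p*q + 2*p + 6*q)
At (-2, 1, -2): (6, -32, -2).

(6, -32, -2)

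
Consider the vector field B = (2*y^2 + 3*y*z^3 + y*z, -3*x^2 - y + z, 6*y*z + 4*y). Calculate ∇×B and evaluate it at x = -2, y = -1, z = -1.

(-3, -10, 20)

(∇×B)₁ = ∂B₃/∂y − ∂B₂/∂z = 6*z + 3
(∇×B)₂ = ∂B₁/∂z − ∂B₃/∂x = 9*y*z^2 + y
(∇×B)₃ = ∂B₂/∂x − ∂B₁/∂y = -6*x - 4*y - 3*z^3 - z
∇×B = (6*z + 3, 9*y*z^2 + y, -6*x - 4*y - 3*z^3 - z)
At (-2, -1, -1): (-3, -10, 20).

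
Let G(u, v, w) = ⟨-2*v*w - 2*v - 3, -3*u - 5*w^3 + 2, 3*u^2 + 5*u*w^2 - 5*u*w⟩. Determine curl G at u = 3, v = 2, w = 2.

(60, -32, 3)

(∇×G)₁ = ∂G₃/∂v − ∂G₂/∂w = 15*w^2
(∇×G)₂ = ∂G₁/∂w − ∂G₃/∂u = -6*u - 2*v - 5*w^2 + 5*w
(∇×G)₃ = ∂G₂/∂u − ∂G₁/∂v = 2*w - 1
∇×G = (15*w^2, -6*u - 2*v - 5*w^2 + 5*w, 2*w - 1)
At (3, 2, 2): (60, -32, 3).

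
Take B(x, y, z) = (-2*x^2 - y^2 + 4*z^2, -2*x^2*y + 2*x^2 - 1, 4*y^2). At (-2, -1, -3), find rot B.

(∇×B)₁ = ∂B₃/∂y − ∂B₂/∂z = 8*y
(∇×B)₂ = ∂B₁/∂z − ∂B₃/∂x = 8*z
(∇×B)₃ = ∂B₂/∂x − ∂B₁/∂y = -4*x*y + 4*x + 2*y
∇×B = (8*y, 8*z, -4*x*y + 4*x + 2*y)
At (-2, -1, -3): (-8, -24, -18).

(-8, -24, -18)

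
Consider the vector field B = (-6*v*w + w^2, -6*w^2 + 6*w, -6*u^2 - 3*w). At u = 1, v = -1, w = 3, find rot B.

(30, 24, 18)

(∇×B)₁ = ∂B₃/∂v − ∂B₂/∂w = 12*w - 6
(∇×B)₂ = ∂B₁/∂w − ∂B₃/∂u = 12*u - 6*v + 2*w
(∇×B)₃ = ∂B₂/∂u − ∂B₁/∂v = 6*w
∇×B = (12*w - 6, 12*u - 6*v + 2*w, 6*w)
At (1, -1, 3): (30, 24, 18).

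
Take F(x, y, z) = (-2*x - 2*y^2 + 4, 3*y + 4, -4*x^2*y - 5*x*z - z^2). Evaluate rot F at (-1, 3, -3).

(-4, -39, 12)

(∇×F)₁ = ∂F₃/∂y − ∂F₂/∂z = -4*x^2
(∇×F)₂ = ∂F₁/∂z − ∂F₃/∂x = 8*x*y + 5*z
(∇×F)₃ = ∂F₂/∂x − ∂F₁/∂y = 4*y
∇×F = (-4*x^2, 8*x*y + 5*z, 4*y)
At (-1, 3, -3): (-4, -39, 12).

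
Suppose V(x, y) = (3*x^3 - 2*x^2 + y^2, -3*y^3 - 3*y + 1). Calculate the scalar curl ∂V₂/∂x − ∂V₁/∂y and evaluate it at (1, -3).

∂V₂/∂x = 0
∂V₁/∂y = 2*y
Scalar curl = -2*y
At (1, -3): 6.

6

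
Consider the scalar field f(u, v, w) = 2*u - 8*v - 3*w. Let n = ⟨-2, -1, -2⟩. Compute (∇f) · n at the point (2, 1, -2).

∂f/∂u = 2
∂f/∂v = -8
∂f/∂w = -3
∇f at (2, 1, -2) = (2, -8, -3)
∇f · n = (2)(-2) + (-8)(-1) + (-3)(-2) = 10

10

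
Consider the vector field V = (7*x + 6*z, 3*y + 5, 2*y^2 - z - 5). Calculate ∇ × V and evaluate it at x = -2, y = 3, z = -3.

(12, 6, 0)

(∇×V)₁ = ∂V₃/∂y − ∂V₂/∂z = 4*y
(∇×V)₂ = ∂V₁/∂z − ∂V₃/∂x = 6
(∇×V)₃ = ∂V₂/∂x − ∂V₁/∂y = 0
∇×V = (4*y, 6, 0)
At (-2, 3, -3): (12, 6, 0).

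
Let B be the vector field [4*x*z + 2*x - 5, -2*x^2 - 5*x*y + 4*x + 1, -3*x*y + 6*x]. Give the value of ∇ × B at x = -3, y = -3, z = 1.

(9, -27, 31)

(∇×B)₁ = ∂B₃/∂y − ∂B₂/∂z = -3*x
(∇×B)₂ = ∂B₁/∂z − ∂B₃/∂x = 4*x + 3*y - 6
(∇×B)₃ = ∂B₂/∂x − ∂B₁/∂y = -4*x - 5*y + 4
∇×B = (-3*x, 4*x + 3*y - 6, -4*x - 5*y + 4)
At (-3, -3, 1): (9, -27, 31).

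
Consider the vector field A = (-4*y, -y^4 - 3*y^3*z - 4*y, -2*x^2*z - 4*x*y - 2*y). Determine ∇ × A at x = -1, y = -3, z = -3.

(-79, 0, 4)

(∇×A)₁ = ∂A₃/∂y − ∂A₂/∂z = -4*x + 3*y^3 - 2
(∇×A)₂ = ∂A₁/∂z − ∂A₃/∂x = 4*x*z + 4*y
(∇×A)₃ = ∂A₂/∂x − ∂A₁/∂y = 4
∇×A = (-4*x + 3*y^3 - 2, 4*x*z + 4*y, 4)
At (-1, -3, -3): (-79, 0, 4).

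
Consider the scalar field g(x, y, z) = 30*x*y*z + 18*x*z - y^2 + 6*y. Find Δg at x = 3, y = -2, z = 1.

∂²g/∂x² = 0
∂²g/∂y² = -2
∂²g/∂z² = 0
∇²g = -2
At (3, -2, 1): -2.

-2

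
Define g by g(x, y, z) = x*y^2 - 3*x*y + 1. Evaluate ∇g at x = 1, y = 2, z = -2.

(-2, 1, 0)

∂g/∂x = y^2 - 3*y
∂g/∂y = 2*x*y - 3*x
∂g/∂z = 0
∇g = (y^2 - 3*y, 2*x*y - 3*x, 0)
At (1, 2, -2): (-2, 1, 0).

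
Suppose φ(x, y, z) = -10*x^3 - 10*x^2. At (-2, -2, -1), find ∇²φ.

100

∂²φ/∂x² = -20*(3*x + 1)
∂²φ/∂y² = 0
∂²φ/∂z² = 0
∇²φ = -60*x - 20
At (-2, -2, -1): 100.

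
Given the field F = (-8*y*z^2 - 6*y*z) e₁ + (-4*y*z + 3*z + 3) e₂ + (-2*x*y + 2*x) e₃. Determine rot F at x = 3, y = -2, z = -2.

(∇×F)₁ = ∂F₃/∂y − ∂F₂/∂z = -2*x + 4*y - 3
(∇×F)₂ = ∂F₁/∂z − ∂F₃/∂x = -16*y*z - 4*y - 2
(∇×F)₃ = ∂F₂/∂x − ∂F₁/∂y = 8*z^2 + 6*z
∇×F = (-2*x + 4*y - 3, -16*y*z - 4*y - 2, 8*z^2 + 6*z)
At (3, -2, -2): (-17, -58, 20).

(-17, -58, 20)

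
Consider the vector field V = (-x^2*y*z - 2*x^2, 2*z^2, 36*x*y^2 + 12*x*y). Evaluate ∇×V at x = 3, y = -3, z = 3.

(-624, -261, 27)

(∇×V)₁ = ∂V₃/∂y − ∂V₂/∂z = 72*x*y + 12*x - 4*z
(∇×V)₂ = ∂V₁/∂z − ∂V₃/∂x = -x^2*y - 36*y^2 - 12*y
(∇×V)₃ = ∂V₂/∂x − ∂V₁/∂y = x^2*z
∇×V = (72*x*y + 12*x - 4*z, -x^2*y - 36*y^2 - 12*y, x^2*z)
At (3, -3, 3): (-624, -261, 27).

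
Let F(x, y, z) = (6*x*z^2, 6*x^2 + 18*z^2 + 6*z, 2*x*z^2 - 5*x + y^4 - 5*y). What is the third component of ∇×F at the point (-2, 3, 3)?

(∇×F)_3 = ∂F₂/∂x − ∂F₁/∂y
= 12*x − (0)
= 12*x
At (-2, 3, 3): -24.

-24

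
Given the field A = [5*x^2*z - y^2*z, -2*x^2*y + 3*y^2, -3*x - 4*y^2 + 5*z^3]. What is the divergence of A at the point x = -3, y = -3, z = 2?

-36

∂A₁/∂x = 10*x*z
∂A₂/∂y = -2*x^2 + 6*y
∂A₃/∂z = 15*z^2
∇·A = -2*x^2 + 10*x*z + 6*y + 15*z^2
At (-3, -3, 2): -36.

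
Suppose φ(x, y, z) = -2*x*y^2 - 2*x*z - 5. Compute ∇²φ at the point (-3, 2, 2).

∂²φ/∂x² = 0
∂²φ/∂y² = -4*x
∂²φ/∂z² = 0
∇²φ = -4*x
At (-3, 2, 2): 12.

12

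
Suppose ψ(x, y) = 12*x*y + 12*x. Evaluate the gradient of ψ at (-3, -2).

∂ψ/∂x = 12*y + 12
∂ψ/∂y = 12*x
∇ψ = (12*y + 12, 12*x)
At (-3, -2): (-12, -36).

(-12, -36)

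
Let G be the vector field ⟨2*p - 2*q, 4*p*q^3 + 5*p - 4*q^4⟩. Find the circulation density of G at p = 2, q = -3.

-101

∂G₂/∂p = 4*q^3 + 5
∂G₁/∂q = -2
Scalar curl = 4*q^3 + 7
At (2, -3): -101.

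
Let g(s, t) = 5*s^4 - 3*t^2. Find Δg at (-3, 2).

534

∂²g/∂s² = 60*s^2
∂²g/∂t² = -6
∇²g = 60*s^2 - 6
At (-3, 2): 534.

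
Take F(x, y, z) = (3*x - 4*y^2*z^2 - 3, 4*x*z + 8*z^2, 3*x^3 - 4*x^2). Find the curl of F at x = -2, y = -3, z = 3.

(-40, -268, -204)

(∇×F)₁ = ∂F₃/∂y − ∂F₂/∂z = -4*x - 16*z
(∇×F)₂ = ∂F₁/∂z − ∂F₃/∂x = -9*x^2 + 8*x - 8*y^2*z
(∇×F)₃ = ∂F₂/∂x − ∂F₁/∂y = 8*y*z^2 + 4*z
∇×F = (-4*x - 16*z, -9*x^2 + 8*x - 8*y^2*z, 8*y*z^2 + 4*z)
At (-2, -3, 3): (-40, -268, -204).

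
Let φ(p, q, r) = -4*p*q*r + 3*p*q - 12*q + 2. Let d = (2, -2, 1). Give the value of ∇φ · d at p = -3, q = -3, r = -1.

∂φ/∂p = -4*q*r + 3*q
∂φ/∂q = -4*p*r + 3*p - 12
∂φ/∂r = -4*p*q
∇φ at (-3, -3, -1) = (-21, -33, -36)
∇φ · d = (-21)(2) + (-33)(-2) + (-36)(1) = -12

-12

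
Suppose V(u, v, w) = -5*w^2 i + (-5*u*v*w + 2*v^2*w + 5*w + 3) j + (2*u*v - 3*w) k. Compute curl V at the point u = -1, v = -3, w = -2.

(∇×V)₁ = ∂V₃/∂v − ∂V₂/∂w = 5*u*v + 2*u - 2*v^2 - 5
(∇×V)₂ = ∂V₁/∂w − ∂V₃/∂u = -2*v - 10*w
(∇×V)₃ = ∂V₂/∂u − ∂V₁/∂v = -5*v*w
∇×V = (5*u*v + 2*u - 2*v^2 - 5, -2*v - 10*w, -5*v*w)
At (-1, -3, -2): (-10, 26, -30).

(-10, 26, -30)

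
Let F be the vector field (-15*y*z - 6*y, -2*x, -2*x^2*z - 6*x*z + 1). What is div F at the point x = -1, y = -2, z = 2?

4

∂F₁/∂x = 0
∂F₂/∂y = 0
∂F₃/∂z = -2*x^2 - 6*x
∇·F = -2*x^2 - 6*x
At (-1, -2, 2): 4.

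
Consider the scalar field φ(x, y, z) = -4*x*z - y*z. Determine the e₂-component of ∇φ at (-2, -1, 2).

(∇φ)_2 = ∂φ/∂y = -z
At (-2, -1, 2): -2.

-2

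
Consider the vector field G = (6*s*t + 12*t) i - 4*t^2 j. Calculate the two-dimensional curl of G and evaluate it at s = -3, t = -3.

∂G₂/∂s = 0
∂G₁/∂t = 6*s + 12
Scalar curl = -6*s - 12
At (-3, -3): 6.

6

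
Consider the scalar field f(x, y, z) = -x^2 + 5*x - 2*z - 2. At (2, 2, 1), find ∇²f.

∂²f/∂x² = -2
∂²f/∂y² = 0
∂²f/∂z² = 0
∇²f = -2
At (2, 2, 1): -2.

-2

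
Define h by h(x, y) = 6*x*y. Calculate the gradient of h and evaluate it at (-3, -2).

∂h/∂x = 6*y
∂h/∂y = 6*x
∇h = (6*y, 6*x)
At (-3, -2): (-12, -18).

(-12, -18)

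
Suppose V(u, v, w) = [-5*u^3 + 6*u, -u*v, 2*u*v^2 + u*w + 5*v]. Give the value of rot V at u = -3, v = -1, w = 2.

(∇×V)₁ = ∂V₃/∂v − ∂V₂/∂w = 4*u*v + 5
(∇×V)₂ = ∂V₁/∂w − ∂V₃/∂u = -2*v^2 - w
(∇×V)₃ = ∂V₂/∂u − ∂V₁/∂v = -v
∇×V = (4*u*v + 5, -2*v^2 - w, -v)
At (-3, -1, 2): (17, -4, 1).

(17, -4, 1)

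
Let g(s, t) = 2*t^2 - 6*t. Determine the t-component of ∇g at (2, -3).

(∇g)_2 = ∂g/∂t = 4*t - 6
At (2, -3): -18.

-18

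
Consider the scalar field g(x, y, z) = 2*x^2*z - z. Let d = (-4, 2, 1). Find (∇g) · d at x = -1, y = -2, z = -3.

-47

∂g/∂x = 4*x*z
∂g/∂y = 0
∂g/∂z = 2*x^2 - 1
∇g at (-1, -2, -3) = (12, 0, 1)
∇g · d = (12)(-4) + (0)(2) + (1)(1) = -47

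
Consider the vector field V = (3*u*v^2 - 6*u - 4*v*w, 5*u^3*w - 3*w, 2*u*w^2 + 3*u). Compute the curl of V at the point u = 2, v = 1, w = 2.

(∇×V)₁ = ∂V₃/∂v − ∂V₂/∂w = -5*u^3 + 3
(∇×V)₂ = ∂V₁/∂w − ∂V₃/∂u = -4*v - 2*w^2 - 3
(∇×V)₃ = ∂V₂/∂u − ∂V₁/∂v = 15*u^2*w - 6*u*v + 4*w
∇×V = (-5*u^3 + 3, -4*v - 2*w^2 - 3, 15*u^2*w - 6*u*v + 4*w)
At (2, 1, 2): (-37, -15, 116).

(-37, -15, 116)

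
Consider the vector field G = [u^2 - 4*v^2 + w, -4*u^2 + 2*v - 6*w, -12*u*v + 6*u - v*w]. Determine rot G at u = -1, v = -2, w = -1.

(∇×G)₁ = ∂G₃/∂v − ∂G₂/∂w = -12*u - w + 6
(∇×G)₂ = ∂G₁/∂w − ∂G₃/∂u = 12*v - 5
(∇×G)₃ = ∂G₂/∂u − ∂G₁/∂v = -8*u + 8*v
∇×G = (-12*u - w + 6, 12*v - 5, -8*u + 8*v)
At (-1, -2, -1): (19, -29, -8).

(19, -29, -8)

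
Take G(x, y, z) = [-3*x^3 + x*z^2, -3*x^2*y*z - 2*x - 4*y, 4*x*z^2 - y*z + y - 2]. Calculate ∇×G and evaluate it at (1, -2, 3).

(∇×G)₁ = ∂G₃/∂y − ∂G₂/∂z = 3*x^2*y - z + 1
(∇×G)₂ = ∂G₁/∂z − ∂G₃/∂x = 2*x*z - 4*z^2
(∇×G)₃ = ∂G₂/∂x − ∂G₁/∂y = -6*x*y*z - 2
∇×G = (3*x^2*y - z + 1, 2*x*z - 4*z^2, -6*x*y*z - 2)
At (1, -2, 3): (-8, -30, 34).

(-8, -30, 34)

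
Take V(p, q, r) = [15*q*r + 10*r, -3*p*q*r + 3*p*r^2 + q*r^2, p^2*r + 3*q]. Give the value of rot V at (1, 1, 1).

(-2, 23, -15)

(∇×V)₁ = ∂V₃/∂q − ∂V₂/∂r = 3*p*q - 6*p*r - 2*q*r + 3
(∇×V)₂ = ∂V₁/∂r − ∂V₃/∂p = -2*p*r + 15*q + 10
(∇×V)₃ = ∂V₂/∂p − ∂V₁/∂q = -3*q*r + 3*r^2 - 15*r
∇×V = (3*p*q - 6*p*r - 2*q*r + 3, -2*p*r + 15*q + 10, -3*q*r + 3*r^2 - 15*r)
At (1, 1, 1): (-2, 23, -15).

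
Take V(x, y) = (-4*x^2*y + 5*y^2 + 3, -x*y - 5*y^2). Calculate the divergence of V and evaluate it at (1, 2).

-37

∂V₁/∂x = -8*x*y
∂V₂/∂y = -x - 10*y
∇·V = -8*x*y - x - 10*y
At (1, 2): -37.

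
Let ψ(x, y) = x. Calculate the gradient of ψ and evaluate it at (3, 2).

∂ψ/∂x = 1
∂ψ/∂y = 0
∇ψ = (1, 0)
At (3, 2): (1, 0).

(1, 0)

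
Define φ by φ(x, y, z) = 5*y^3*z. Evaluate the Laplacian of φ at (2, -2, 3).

∂²φ/∂x² = 0
∂²φ/∂y² = 30*y*z
∂²φ/∂z² = 0
∇²φ = 30*y*z
At (2, -2, 3): -180.

-180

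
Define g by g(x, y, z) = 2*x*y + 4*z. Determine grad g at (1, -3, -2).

∂g/∂x = 2*y
∂g/∂y = 2*x
∂g/∂z = 4
∇g = (2*y, 2*x, 4)
At (1, -3, -2): (-6, 2, 4).

(-6, 2, 4)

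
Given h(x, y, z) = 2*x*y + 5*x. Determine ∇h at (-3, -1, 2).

∂h/∂x = 2*y + 5
∂h/∂y = 2*x
∂h/∂z = 0
∇h = (2*y + 5, 2*x, 0)
At (-3, -1, 2): (3, -6, 0).

(3, -6, 0)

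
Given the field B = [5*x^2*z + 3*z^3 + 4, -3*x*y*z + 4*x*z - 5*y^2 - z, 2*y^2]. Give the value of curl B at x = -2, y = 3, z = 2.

(3, 56, -10)

(∇×B)₁ = ∂B₃/∂y − ∂B₂/∂z = 3*x*y - 4*x + 4*y + 1
(∇×B)₂ = ∂B₁/∂z − ∂B₃/∂x = 5*x^2 + 9*z^2
(∇×B)₃ = ∂B₂/∂x − ∂B₁/∂y = -3*y*z + 4*z
∇×B = (3*x*y - 4*x + 4*y + 1, 5*x^2 + 9*z^2, -3*y*z + 4*z)
At (-2, 3, 2): (3, 56, -10).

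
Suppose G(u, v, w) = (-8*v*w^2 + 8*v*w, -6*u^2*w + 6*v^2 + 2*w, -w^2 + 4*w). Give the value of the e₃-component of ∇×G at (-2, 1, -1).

-8

(∇×G)_3 = ∂G₂/∂u − ∂G₁/∂v
= -12*u*w − (-8*w^2 + 8*w)
= -12*u*w + 8*w^2 - 8*w
At (-2, 1, -1): -8.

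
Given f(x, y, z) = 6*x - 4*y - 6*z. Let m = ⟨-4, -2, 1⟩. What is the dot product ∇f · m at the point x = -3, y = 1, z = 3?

-22

∂f/∂x = 6
∂f/∂y = -4
∂f/∂z = -6
∇f at (-3, 1, 3) = (6, -4, -6)
∇f · m = (6)(-4) + (-4)(-2) + (-6)(1) = -22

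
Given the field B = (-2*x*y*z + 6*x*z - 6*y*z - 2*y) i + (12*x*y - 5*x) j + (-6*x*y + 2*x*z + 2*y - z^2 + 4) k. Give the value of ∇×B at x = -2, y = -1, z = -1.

(∇×B)₁ = ∂B₃/∂y − ∂B₂/∂z = -6*x + 2
(∇×B)₂ = ∂B₁/∂z − ∂B₃/∂x = -2*x*y + 6*x - 2*z
(∇×B)₃ = ∂B₂/∂x − ∂B₁/∂y = 2*x*z + 12*y + 6*z - 3
∇×B = (-6*x + 2, -2*x*y + 6*x - 2*z, 2*x*z + 12*y + 6*z - 3)
At (-2, -1, -1): (14, -14, -17).

(14, -14, -17)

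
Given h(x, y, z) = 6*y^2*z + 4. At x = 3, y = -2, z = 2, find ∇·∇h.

24

∂²h/∂x² = 0
∂²h/∂y² = 12*z
∂²h/∂z² = 0
∇²h = 12*z
At (3, -2, 2): 24.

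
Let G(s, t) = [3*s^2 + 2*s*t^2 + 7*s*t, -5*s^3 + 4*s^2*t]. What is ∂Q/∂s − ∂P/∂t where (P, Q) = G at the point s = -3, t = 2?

-138

∂G₂/∂s = -15*s^2 + 8*s*t
∂G₁/∂t = 4*s*t + 7*s
Scalar curl = -15*s^2 + 4*s*t - 7*s
At (-3, 2): -138.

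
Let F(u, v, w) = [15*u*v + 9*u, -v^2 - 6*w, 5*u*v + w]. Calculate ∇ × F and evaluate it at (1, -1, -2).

(11, 5, -15)

(∇×F)₁ = ∂F₃/∂v − ∂F₂/∂w = 5*u + 6
(∇×F)₂ = ∂F₁/∂w − ∂F₃/∂u = -5*v
(∇×F)₃ = ∂F₂/∂u − ∂F₁/∂v = -15*u
∇×F = (5*u + 6, -5*v, -15*u)
At (1, -1, -2): (11, 5, -15).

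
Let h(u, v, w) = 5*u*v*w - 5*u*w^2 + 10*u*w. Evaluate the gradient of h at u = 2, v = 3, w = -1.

(-30, -10, 70)

∂h/∂u = 5*v*w - 5*w^2 + 10*w
∂h/∂v = 5*u*w
∂h/∂w = 5*u*v - 10*u*w + 10*u
∇h = (5*v*w - 5*w^2 + 10*w, 5*u*w, 5*u*v - 10*u*w + 10*u)
At (2, 3, -1): (-30, -10, 70).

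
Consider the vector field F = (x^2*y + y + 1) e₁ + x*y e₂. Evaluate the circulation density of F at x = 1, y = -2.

-4

∂F₂/∂x = y
∂F₁/∂y = x^2 + 1
Scalar curl = -x^2 + y - 1
At (1, -2): -4.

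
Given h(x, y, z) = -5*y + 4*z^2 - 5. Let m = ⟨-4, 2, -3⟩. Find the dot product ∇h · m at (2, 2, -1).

∂h/∂x = 0
∂h/∂y = -5
∂h/∂z = 8*z
∇h at (2, 2, -1) = (0, -5, -8)
∇h · m = (0)(-4) + (-5)(2) + (-8)(-3) = 14

14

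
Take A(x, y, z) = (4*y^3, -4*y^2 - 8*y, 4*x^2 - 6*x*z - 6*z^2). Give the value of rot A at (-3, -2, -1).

(∇×A)₁ = ∂A₃/∂y − ∂A₂/∂z = 0
(∇×A)₂ = ∂A₁/∂z − ∂A₃/∂x = -8*x + 6*z
(∇×A)₃ = ∂A₂/∂x − ∂A₁/∂y = -12*y^2
∇×A = (0, -8*x + 6*z, -12*y^2)
At (-3, -2, -1): (0, 18, -48).

(0, 18, -48)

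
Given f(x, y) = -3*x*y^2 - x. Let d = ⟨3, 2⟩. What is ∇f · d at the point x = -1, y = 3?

-48

∂f/∂x = -3*y^2 - 1
∂f/∂y = -6*x*y
∇f at (-1, 3) = (-28, 18)
∇f · d = (-28)(3) + (18)(2) = -48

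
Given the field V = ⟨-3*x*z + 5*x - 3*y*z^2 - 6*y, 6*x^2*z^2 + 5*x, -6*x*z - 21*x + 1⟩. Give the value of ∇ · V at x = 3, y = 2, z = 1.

∂V₁/∂x = -3*z + 5
∂V₂/∂y = 0
∂V₃/∂z = -6*x
∇·V = -6*x - 3*z + 5
At (3, 2, 1): -16.

-16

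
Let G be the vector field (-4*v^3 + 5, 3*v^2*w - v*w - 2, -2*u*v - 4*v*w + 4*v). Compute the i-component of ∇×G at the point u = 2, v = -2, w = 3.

(∇×G)_1 = ∂G₃/∂v − ∂G₂/∂w
= -2*u - 4*w + 4 − (3*v^2 - v)
= -2*u - 3*v^2 + v - 4*w + 4
At (2, -2, 3): -26.

-26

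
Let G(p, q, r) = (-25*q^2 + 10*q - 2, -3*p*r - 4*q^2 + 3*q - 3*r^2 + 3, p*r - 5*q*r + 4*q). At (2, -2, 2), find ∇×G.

(∇×G)₁ = ∂G₃/∂q − ∂G₂/∂r = 3*p + r + 4
(∇×G)₂ = ∂G₁/∂r − ∂G₃/∂p = -r
(∇×G)₃ = ∂G₂/∂p − ∂G₁/∂q = 50*q - 3*r - 10
∇×G = (3*p + r + 4, -r, 50*q - 3*r - 10)
At (2, -2, 2): (12, -2, -116).

(12, -2, -116)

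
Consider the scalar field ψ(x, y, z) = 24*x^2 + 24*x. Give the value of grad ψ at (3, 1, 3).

∂ψ/∂x = 48*x + 24
∂ψ/∂y = 0
∂ψ/∂z = 0
∇ψ = (48*x + 24, 0, 0)
At (3, 1, 3): (168, 0, 0).

(168, 0, 0)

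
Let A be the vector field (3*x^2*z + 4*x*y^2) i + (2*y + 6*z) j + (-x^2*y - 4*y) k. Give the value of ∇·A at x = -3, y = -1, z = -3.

60

∂A₁/∂x = 6*x*z + 4*y^2
∂A₂/∂y = 2
∂A₃/∂z = 0
∇·A = 6*x*z + 4*y^2 + 2
At (-3, -1, -3): 60.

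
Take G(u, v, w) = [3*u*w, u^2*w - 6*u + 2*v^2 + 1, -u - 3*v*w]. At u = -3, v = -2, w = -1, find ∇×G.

(-6, -8, 0)

(∇×G)₁ = ∂G₃/∂v − ∂G₂/∂w = -u^2 - 3*w
(∇×G)₂ = ∂G₁/∂w − ∂G₃/∂u = 3*u + 1
(∇×G)₃ = ∂G₂/∂u − ∂G₁/∂v = 2*u*w - 6
∇×G = (-u^2 - 3*w, 3*u + 1, 2*u*w - 6)
At (-3, -2, -1): (-6, -8, 0).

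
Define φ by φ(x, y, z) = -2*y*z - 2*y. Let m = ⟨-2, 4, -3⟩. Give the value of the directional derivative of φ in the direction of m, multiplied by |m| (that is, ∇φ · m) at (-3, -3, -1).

∂φ/∂x = 0
∂φ/∂y = -2*z - 2
∂φ/∂z = -2*y
∇φ at (-3, -3, -1) = (0, 0, 6)
∇φ · m = (0)(-2) + (0)(4) + (6)(-3) = -18

-18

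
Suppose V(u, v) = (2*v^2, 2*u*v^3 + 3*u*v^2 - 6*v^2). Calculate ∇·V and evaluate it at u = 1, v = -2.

∂V₁/∂u = 0
∂V₂/∂v = 6*u*v^2 + 6*u*v - 12*v
∇·V = 6*u*v^2 + 6*u*v - 12*v
At (1, -2): 36.

36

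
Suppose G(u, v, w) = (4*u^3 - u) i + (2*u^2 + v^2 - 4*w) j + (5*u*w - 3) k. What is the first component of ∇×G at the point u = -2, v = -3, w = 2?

(∇×G)_1 = ∂G₃/∂v − ∂G₂/∂w
= 0 − (-4)
= 4
At (-2, -3, 2): 4.

4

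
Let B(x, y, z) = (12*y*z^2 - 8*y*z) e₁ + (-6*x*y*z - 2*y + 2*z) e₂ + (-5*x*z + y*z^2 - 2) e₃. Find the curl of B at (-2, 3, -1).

(∇×B)₁ = ∂B₃/∂y − ∂B₂/∂z = 6*x*y + z^2 - 2
(∇×B)₂ = ∂B₁/∂z − ∂B₃/∂x = 24*y*z - 8*y + 5*z
(∇×B)₃ = ∂B₂/∂x − ∂B₁/∂y = -6*y*z - 12*z^2 + 8*z
∇×B = (6*x*y + z^2 - 2, 24*y*z - 8*y + 5*z, -6*y*z - 12*z^2 + 8*z)
At (-2, 3, -1): (-37, -101, -2).

(-37, -101, -2)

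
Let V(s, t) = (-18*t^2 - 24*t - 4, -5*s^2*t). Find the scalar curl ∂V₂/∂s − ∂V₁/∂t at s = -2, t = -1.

∂V₂/∂s = -10*s*t
∂V₁/∂t = -36*t - 24
Scalar curl = -10*s*t + 36*t + 24
At (-2, -1): -32.

-32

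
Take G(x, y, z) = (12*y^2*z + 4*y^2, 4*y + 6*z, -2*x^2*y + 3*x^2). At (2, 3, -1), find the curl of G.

(-14, 120, 48)

(∇×G)₁ = ∂G₃/∂y − ∂G₂/∂z = -2*x^2 - 6
(∇×G)₂ = ∂G₁/∂z − ∂G₃/∂x = 4*x*y - 6*x + 12*y^2
(∇×G)₃ = ∂G₂/∂x − ∂G₁/∂y = -24*y*z - 8*y
∇×G = (-2*x^2 - 6, 4*x*y - 6*x + 12*y^2, -24*y*z - 8*y)
At (2, 3, -1): (-14, 120, 48).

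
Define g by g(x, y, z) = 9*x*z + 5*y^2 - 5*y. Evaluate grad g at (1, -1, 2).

(18, -15, 9)

∂g/∂x = 9*z
∂g/∂y = 10*y - 5
∂g/∂z = 9*x
∇g = (9*z, 10*y - 5, 9*x)
At (1, -1, 2): (18, -15, 9).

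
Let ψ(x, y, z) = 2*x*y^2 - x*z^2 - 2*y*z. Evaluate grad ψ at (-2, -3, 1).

(17, 22, 10)

∂ψ/∂x = 2*y^2 - z^2
∂ψ/∂y = 4*x*y - 2*z
∂ψ/∂z = -2*x*z - 2*y
∇ψ = (2*y^2 - z^2, 4*x*y - 2*z, -2*x*z - 2*y)
At (-2, -3, 1): (17, 22, 10).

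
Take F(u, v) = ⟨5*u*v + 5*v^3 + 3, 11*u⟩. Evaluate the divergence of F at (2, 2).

10

∂F₁/∂u = 5*v
∂F₂/∂v = 0
∇·F = 5*v
At (2, 2): 10.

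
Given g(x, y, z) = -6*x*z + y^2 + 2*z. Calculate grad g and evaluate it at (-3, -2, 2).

(-12, -4, 20)

∂g/∂x = -6*z
∂g/∂y = 2*y
∂g/∂z = -6*x + 2
∇g = (-6*z, 2*y, -6*x + 2)
At (-3, -2, 2): (-12, -4, 20).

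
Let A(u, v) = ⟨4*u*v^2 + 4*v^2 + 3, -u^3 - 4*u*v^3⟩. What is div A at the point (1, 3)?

-72

∂A₁/∂u = 4*v^2
∂A₂/∂v = -12*u*v^2
∇·A = -12*u*v^2 + 4*v^2
At (1, 3): -72.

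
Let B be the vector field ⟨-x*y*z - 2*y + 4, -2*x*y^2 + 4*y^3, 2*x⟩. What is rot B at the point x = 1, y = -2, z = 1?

(∇×B)₁ = ∂B₃/∂y − ∂B₂/∂z = 0
(∇×B)₂ = ∂B₁/∂z − ∂B₃/∂x = -x*y - 2
(∇×B)₃ = ∂B₂/∂x − ∂B₁/∂y = x*z - 2*y^2 + 2
∇×B = (0, -x*y - 2, x*z - 2*y^2 + 2)
At (1, -2, 1): (0, 0, -5).

(0, 0, -5)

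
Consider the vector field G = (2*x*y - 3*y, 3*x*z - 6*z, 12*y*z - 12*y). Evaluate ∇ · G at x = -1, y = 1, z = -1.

14

∂G₁/∂x = 2*y
∂G₂/∂y = 0
∂G₃/∂z = 12*y
∇·G = 14*y
At (-1, 1, -1): 14.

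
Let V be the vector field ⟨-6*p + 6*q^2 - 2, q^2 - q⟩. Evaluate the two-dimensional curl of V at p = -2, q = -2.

24

∂V₂/∂p = 0
∂V₁/∂q = 12*q
Scalar curl = -12*q
At (-2, -2): 24.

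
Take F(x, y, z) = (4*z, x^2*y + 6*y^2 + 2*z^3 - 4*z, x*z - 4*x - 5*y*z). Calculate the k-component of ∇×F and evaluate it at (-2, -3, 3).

(∇×F)_3 = ∂F₂/∂x − ∂F₁/∂y
= 2*x*y − (0)
= 2*x*y
At (-2, -3, 3): 12.

12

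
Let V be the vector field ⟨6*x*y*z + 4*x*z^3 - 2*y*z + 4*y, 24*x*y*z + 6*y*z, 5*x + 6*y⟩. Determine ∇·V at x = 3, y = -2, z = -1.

-70

∂V₁/∂x = 6*y*z + 4*z^3
∂V₂/∂y = 24*x*z + 6*z
∂V₃/∂z = 0
∇·V = 24*x*z + 6*y*z + 4*z^3 + 6*z
At (3, -2, -1): -70.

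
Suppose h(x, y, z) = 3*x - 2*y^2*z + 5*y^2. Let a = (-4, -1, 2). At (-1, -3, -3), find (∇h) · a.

18

∂h/∂x = 3
∂h/∂y = -4*y*z + 10*y
∂h/∂z = -2*y^2
∇h at (-1, -3, -3) = (3, -66, -18)
∇h · a = (3)(-4) + (-66)(-1) + (-18)(2) = 18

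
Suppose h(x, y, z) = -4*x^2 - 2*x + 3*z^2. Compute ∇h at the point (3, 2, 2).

(-26, 0, 12)

∂h/∂x = -8*x - 2
∂h/∂y = 0
∂h/∂z = 6*z
∇h = (-8*x - 2, 0, 6*z)
At (3, 2, 2): (-26, 0, 12).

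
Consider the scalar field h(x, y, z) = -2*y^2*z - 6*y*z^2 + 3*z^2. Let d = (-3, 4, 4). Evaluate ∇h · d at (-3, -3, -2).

∂h/∂x = 0
∂h/∂y = -4*y*z - 6*z^2
∂h/∂z = -2*y^2 - 12*y*z + 6*z
∇h at (-3, -3, -2) = (0, -48, -102)
∇h · d = (0)(-3) + (-48)(4) + (-102)(4) = -600

-600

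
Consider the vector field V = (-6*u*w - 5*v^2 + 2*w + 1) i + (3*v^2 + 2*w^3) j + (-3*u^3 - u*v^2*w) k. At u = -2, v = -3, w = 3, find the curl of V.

(-90, 77, -30)

(∇×V)₁ = ∂V₃/∂v − ∂V₂/∂w = -2*u*v*w - 6*w^2
(∇×V)₂ = ∂V₁/∂w − ∂V₃/∂u = 9*u^2 - 6*u + v^2*w + 2
(∇×V)₃ = ∂V₂/∂u − ∂V₁/∂v = 10*v
∇×V = (-2*u*v*w - 6*w^2, 9*u^2 - 6*u + v^2*w + 2, 10*v)
At (-2, -3, 3): (-90, 77, -30).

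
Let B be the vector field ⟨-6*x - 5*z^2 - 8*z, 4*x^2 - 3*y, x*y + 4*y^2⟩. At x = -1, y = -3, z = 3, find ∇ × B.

(-25, -35, -8)

(∇×B)₁ = ∂B₃/∂y − ∂B₂/∂z = x + 8*y
(∇×B)₂ = ∂B₁/∂z − ∂B₃/∂x = -y - 10*z - 8
(∇×B)₃ = ∂B₂/∂x − ∂B₁/∂y = 8*x
∇×B = (x + 8*y, -y - 10*z - 8, 8*x)
At (-1, -3, 3): (-25, -35, -8).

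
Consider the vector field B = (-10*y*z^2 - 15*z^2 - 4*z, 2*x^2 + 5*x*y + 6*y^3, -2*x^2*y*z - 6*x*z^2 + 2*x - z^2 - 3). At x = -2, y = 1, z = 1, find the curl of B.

(∇×B)₁ = ∂B₃/∂y − ∂B₂/∂z = -2*x^2*z
(∇×B)₂ = ∂B₁/∂z − ∂B₃/∂x = 4*x*y*z - 20*y*z + 6*z^2 - 30*z - 6
(∇×B)₃ = ∂B₂/∂x − ∂B₁/∂y = 4*x + 5*y + 10*z^2
∇×B = (-2*x^2*z, 4*x*y*z - 20*y*z + 6*z^2 - 30*z - 6, 4*x + 5*y + 10*z^2)
At (-2, 1, 1): (-8, -58, 7).

(-8, -58, 7)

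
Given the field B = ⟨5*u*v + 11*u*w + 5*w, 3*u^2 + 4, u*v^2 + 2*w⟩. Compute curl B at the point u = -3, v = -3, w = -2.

(∇×B)₁ = ∂B₃/∂v − ∂B₂/∂w = 2*u*v
(∇×B)₂ = ∂B₁/∂w − ∂B₃/∂u = 11*u - v^2 + 5
(∇×B)₃ = ∂B₂/∂u − ∂B₁/∂v = u
∇×B = (2*u*v, 11*u - v^2 + 5, u)
At (-3, -3, -2): (18, -37, -3).

(18, -37, -3)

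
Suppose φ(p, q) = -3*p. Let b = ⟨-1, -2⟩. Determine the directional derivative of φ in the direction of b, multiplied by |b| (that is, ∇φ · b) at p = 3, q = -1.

3

∂φ/∂p = -3
∂φ/∂q = 0
∇φ at (3, -1) = (-3, 0)
∇φ · b = (-3)(-1) + (0)(-2) = 3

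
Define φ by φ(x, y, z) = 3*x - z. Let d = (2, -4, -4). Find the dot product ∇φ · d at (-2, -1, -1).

∂φ/∂x = 3
∂φ/∂y = 0
∂φ/∂z = -1
∇φ at (-2, -1, -1) = (3, 0, -1)
∇φ · d = (3)(2) + (0)(-4) + (-1)(-4) = 10

10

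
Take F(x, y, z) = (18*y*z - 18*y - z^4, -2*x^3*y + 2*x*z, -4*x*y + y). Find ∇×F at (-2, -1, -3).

(∇×F)₁ = ∂F₃/∂y − ∂F₂/∂z = -6*x + 1
(∇×F)₂ = ∂F₁/∂z − ∂F₃/∂x = 22*y - 4*z^3
(∇×F)₃ = ∂F₂/∂x − ∂F₁/∂y = -6*x^2*y - 16*z + 18
∇×F = (-6*x + 1, 22*y - 4*z^3, -6*x^2*y - 16*z + 18)
At (-2, -1, -3): (13, 86, 90).

(13, 86, 90)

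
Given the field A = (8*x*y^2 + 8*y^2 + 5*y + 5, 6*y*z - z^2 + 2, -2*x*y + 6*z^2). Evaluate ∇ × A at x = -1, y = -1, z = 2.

(12, -2, -5)

(∇×A)₁ = ∂A₃/∂y − ∂A₂/∂z = -2*x - 6*y + 2*z
(∇×A)₂ = ∂A₁/∂z − ∂A₃/∂x = 2*y
(∇×A)₃ = ∂A₂/∂x − ∂A₁/∂y = -16*x*y - 16*y - 5
∇×A = (-2*x - 6*y + 2*z, 2*y, -16*x*y - 16*y - 5)
At (-1, -1, 2): (12, -2, -5).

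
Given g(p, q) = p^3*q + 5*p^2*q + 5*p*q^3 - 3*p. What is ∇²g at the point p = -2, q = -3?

∂²g/∂p² = 2*q*(3*p + 5)
∂²g/∂q² = 30*p*q
∇²g = 36*p*q + 10*q
At (-2, -3): 186.

186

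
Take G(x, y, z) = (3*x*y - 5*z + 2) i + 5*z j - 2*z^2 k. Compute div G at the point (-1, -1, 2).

∂G₁/∂x = 3*y
∂G₂/∂y = 0
∂G₃/∂z = -4*z
∇·G = 3*y - 4*z
At (-1, -1, 2): -11.

-11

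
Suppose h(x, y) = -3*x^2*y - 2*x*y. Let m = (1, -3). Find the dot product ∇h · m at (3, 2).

∂h/∂x = -6*x*y - 2*y
∂h/∂y = -3*x^2 - 2*x
∇h at (3, 2) = (-40, -33)
∇h · m = (-40)(1) + (-33)(-3) = 59

59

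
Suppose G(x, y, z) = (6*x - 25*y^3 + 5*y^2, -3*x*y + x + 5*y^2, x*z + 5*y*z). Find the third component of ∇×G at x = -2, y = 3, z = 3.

637

(∇×G)_3 = ∂G₂/∂x − ∂G₁/∂y
= -3*y + 1 − (-75*y^2 + 10*y)
= 75*y^2 - 13*y + 1
At (-2, 3, 3): 637.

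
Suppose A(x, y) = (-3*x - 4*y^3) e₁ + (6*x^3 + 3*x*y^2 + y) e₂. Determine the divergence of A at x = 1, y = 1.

4

∂A₁/∂x = -3
∂A₂/∂y = 6*x*y + 1
∇·A = 6*x*y - 2
At (1, 1): 4.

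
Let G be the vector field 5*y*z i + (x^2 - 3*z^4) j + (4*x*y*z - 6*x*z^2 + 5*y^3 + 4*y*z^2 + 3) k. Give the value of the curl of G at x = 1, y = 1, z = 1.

(∇×G)₁ = ∂G₃/∂y − ∂G₂/∂z = 4*x*z + 15*y^2 + 12*z^3 + 4*z^2
(∇×G)₂ = ∂G₁/∂z − ∂G₃/∂x = -4*y*z + 5*y + 6*z^2
(∇×G)₃ = ∂G₂/∂x − ∂G₁/∂y = 2*x - 5*z
∇×G = (4*x*z + 15*y^2 + 12*z^3 + 4*z^2, -4*y*z + 5*y + 6*z^2, 2*x - 5*z)
At (1, 1, 1): (35, 7, -3).

(35, 7, -3)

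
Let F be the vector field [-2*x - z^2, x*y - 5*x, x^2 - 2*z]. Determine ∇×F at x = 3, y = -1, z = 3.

(∇×F)₁ = ∂F₃/∂y − ∂F₂/∂z = 0
(∇×F)₂ = ∂F₁/∂z − ∂F₃/∂x = -2*x - 2*z
(∇×F)₃ = ∂F₂/∂x − ∂F₁/∂y = y - 5
∇×F = (0, -2*x - 2*z, y - 5)
At (3, -1, 3): (0, -12, -6).

(0, -12, -6)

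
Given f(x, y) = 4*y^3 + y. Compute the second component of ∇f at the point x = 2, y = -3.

(∇f)_2 = ∂f/∂y = 12*y^2 + 1
At (2, -3): 109.

109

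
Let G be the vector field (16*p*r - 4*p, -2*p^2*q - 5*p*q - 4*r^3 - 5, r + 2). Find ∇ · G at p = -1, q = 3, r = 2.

32

∂G₁/∂p = 16*r - 4
∂G₂/∂q = -2*p^2 - 5*p
∂G₃/∂r = 1
∇·G = -2*p^2 - 5*p + 16*r - 3
At (-1, 3, 2): 32.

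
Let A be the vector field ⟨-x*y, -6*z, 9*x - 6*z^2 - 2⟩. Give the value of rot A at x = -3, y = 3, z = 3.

(6, -9, -3)

(∇×A)₁ = ∂A₃/∂y − ∂A₂/∂z = 6
(∇×A)₂ = ∂A₁/∂z − ∂A₃/∂x = -9
(∇×A)₃ = ∂A₂/∂x − ∂A₁/∂y = x
∇×A = (6, -9, x)
At (-3, 3, 3): (6, -9, -3).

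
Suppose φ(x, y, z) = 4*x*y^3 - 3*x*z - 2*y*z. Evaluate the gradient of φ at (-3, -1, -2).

∂φ/∂x = 4*y^3 - 3*z
∂φ/∂y = 12*x*y^2 - 2*z
∂φ/∂z = -3*x - 2*y
∇φ = (4*y^3 - 3*z, 12*x*y^2 - 2*z, -3*x - 2*y)
At (-3, -1, -2): (2, -32, 11).

(2, -32, 11)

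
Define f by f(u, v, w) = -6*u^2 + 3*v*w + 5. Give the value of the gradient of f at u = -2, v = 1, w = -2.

(24, -6, 3)

∂f/∂u = -12*u
∂f/∂v = 3*w
∂f/∂w = 3*v
∇f = (-12*u, 3*w, 3*v)
At (-2, 1, -2): (24, -6, 3).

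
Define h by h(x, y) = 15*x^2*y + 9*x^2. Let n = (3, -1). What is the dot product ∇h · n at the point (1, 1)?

129

∂h/∂x = 30*x*y + 18*x
∂h/∂y = 15*x^2
∇h at (1, 1) = (48, 15)
∇h · n = (48)(3) + (15)(-1) = 129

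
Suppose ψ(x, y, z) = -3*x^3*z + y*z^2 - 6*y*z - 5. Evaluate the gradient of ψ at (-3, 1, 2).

(-162, -8, 79)

∂ψ/∂x = -9*x^2*z
∂ψ/∂y = z^2 - 6*z
∂ψ/∂z = -3*x^3 + 2*y*z - 6*y
∇ψ = (-9*x^2*z, z^2 - 6*z, -3*x^3 + 2*y*z - 6*y)
At (-3, 1, 2): (-162, -8, 79).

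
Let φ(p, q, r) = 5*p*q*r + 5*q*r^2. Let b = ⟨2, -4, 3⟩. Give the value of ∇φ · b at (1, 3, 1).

125

∂φ/∂p = 5*q*r
∂φ/∂q = 5*p*r + 5*r^2
∂φ/∂r = 5*p*q + 10*q*r
∇φ at (1, 3, 1) = (15, 10, 45)
∇φ · b = (15)(2) + (10)(-4) + (45)(3) = 125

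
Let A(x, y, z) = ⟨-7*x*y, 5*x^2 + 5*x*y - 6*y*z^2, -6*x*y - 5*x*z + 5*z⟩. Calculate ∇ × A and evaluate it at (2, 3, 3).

(96, 33, 49)

(∇×A)₁ = ∂A₃/∂y − ∂A₂/∂z = -6*x + 12*y*z
(∇×A)₂ = ∂A₁/∂z − ∂A₃/∂x = 6*y + 5*z
(∇×A)₃ = ∂A₂/∂x − ∂A₁/∂y = 17*x + 5*y
∇×A = (-6*x + 12*y*z, 6*y + 5*z, 17*x + 5*y)
At (2, 3, 3): (96, 33, 49).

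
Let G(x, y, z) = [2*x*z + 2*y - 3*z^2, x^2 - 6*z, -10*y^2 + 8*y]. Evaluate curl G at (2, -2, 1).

(54, -2, 2)

(∇×G)₁ = ∂G₃/∂y − ∂G₂/∂z = -20*y + 14
(∇×G)₂ = ∂G₁/∂z − ∂G₃/∂x = 2*x - 6*z
(∇×G)₃ = ∂G₂/∂x − ∂G₁/∂y = 2*x - 2
∇×G = (-20*y + 14, 2*x - 6*z, 2*x - 2)
At (2, -2, 1): (54, -2, 2).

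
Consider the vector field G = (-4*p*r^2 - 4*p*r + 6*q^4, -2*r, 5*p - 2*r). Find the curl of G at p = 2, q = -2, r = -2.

(2, 19, 192)

(∇×G)₁ = ∂G₃/∂q − ∂G₂/∂r = 2
(∇×G)₂ = ∂G₁/∂r − ∂G₃/∂p = -8*p*r - 4*p - 5
(∇×G)₃ = ∂G₂/∂p − ∂G₁/∂q = -24*q^3
∇×G = (2, -8*p*r - 4*p - 5, -24*q^3)
At (2, -2, -2): (2, 19, 192).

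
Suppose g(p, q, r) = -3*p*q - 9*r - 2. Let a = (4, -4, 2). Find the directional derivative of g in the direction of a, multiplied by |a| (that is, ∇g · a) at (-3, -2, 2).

∂g/∂p = -3*q
∂g/∂q = -3*p
∂g/∂r = -9
∇g at (-3, -2, 2) = (6, 9, -9)
∇g · a = (6)(4) + (9)(-4) + (-9)(2) = -30

-30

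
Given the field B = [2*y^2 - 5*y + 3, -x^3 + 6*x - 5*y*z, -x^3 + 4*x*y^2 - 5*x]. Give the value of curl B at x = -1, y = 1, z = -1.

(∇×B)₁ = ∂B₃/∂y − ∂B₂/∂z = 8*x*y + 5*y
(∇×B)₂ = ∂B₁/∂z − ∂B₃/∂x = 3*x^2 - 4*y^2 + 5
(∇×B)₃ = ∂B₂/∂x − ∂B₁/∂y = -3*x^2 - 4*y + 11
∇×B = (8*x*y + 5*y, 3*x^2 - 4*y^2 + 5, -3*x^2 - 4*y + 11)
At (-1, 1, -1): (-3, 4, 4).

(-3, 4, 4)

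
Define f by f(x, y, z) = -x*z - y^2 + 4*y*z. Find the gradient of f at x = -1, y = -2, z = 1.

∂f/∂x = -z
∂f/∂y = -2*y + 4*z
∂f/∂z = -x + 4*y
∇f = (-z, -2*y + 4*z, -x + 4*y)
At (-1, -2, 1): (-1, 8, -7).

(-1, 8, -7)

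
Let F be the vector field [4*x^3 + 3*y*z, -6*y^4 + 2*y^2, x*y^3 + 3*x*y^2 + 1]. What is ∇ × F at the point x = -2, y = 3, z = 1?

(-90, -45, -3)

(∇×F)₁ = ∂F₃/∂y − ∂F₂/∂z = 3*x*y^2 + 6*x*y
(∇×F)₂ = ∂F₁/∂z − ∂F₃/∂x = -y^3 - 3*y^2 + 3*y
(∇×F)₃ = ∂F₂/∂x − ∂F₁/∂y = -3*z
∇×F = (3*x*y^2 + 6*x*y, -y^3 - 3*y^2 + 3*y, -3*z)
At (-2, 3, 1): (-90, -45, -3).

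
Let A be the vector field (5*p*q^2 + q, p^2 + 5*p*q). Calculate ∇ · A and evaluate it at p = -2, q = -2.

10

∂A₁/∂p = 5*q^2
∂A₂/∂q = 5*p
∇·A = 5*p + 5*q^2
At (-2, -2): 10.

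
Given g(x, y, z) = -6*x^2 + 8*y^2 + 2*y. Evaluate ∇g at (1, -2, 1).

∂g/∂x = -12*x
∂g/∂y = 16*y + 2
∂g/∂z = 0
∇g = (-12*x, 16*y + 2, 0)
At (1, -2, 1): (-12, -30, 0).

(-12, -30, 0)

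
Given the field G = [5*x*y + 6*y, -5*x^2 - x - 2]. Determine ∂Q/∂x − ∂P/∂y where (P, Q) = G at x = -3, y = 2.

∂G₂/∂x = -10*x - 1
∂G₁/∂y = 5*x + 6
Scalar curl = -15*x - 7
At (-3, 2): 38.

38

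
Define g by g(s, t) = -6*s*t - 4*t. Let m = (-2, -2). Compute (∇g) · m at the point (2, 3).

68

∂g/∂s = -6*t
∂g/∂t = -6*s - 4
∇g at (2, 3) = (-18, -16)
∇g · m = (-18)(-2) + (-16)(-2) = 68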